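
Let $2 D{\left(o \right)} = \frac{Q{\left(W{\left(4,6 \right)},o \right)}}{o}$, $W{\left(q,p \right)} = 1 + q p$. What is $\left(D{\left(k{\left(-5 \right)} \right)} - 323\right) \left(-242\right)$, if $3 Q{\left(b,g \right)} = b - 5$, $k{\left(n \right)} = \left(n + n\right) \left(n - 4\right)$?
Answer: $\frac{2110240}{27} \approx 78157.0$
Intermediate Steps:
$k{\left(n \right)} = 2 n \left(-4 + n\right)$
$W{\left(q,p \right)} = 1 + p q$
$Q{\left(b,g \right)} = - \frac{5}{3} + \frac{b}{3}$ ($Q{\left(b,g \right)} = \frac{b - 5}{3} = \frac{-5 + b}{3} = - \frac{5}{3} + \frac{b}{3}$)
$D{\left(o \right)} = \frac{10}{3 o}$ ($D{\left(o \right)} = \frac{\left(- \frac{5}{3} + \frac{1 + 6 \cdot 4}{3}\right) \frac{1}{o}}{2} = \frac{\left(- \frac{5}{3} + \frac{1 + 24}{3}\right) \frac{1}{o}}{2} = \frac{\left(- \frac{5}{3} + \frac{1}{3} \cdot 25\right) \frac{1}{o}}{2} = \frac{\left(- \frac{5}{3} + \frac{25}{3}\right) \frac{1}{o}}{2} = \frac{\frac{20}{3} \frac{1}{o}}{2} = \frac{10}{3 o}$)
$\left(D{\left(k{\left(-5 \right)} \right)} - 323\right) \left(-242\right) = \left(\frac{10}{3 \cdot 2 \left(-5\right) \left(-4 - 5\right)} - 323\right) \left(-242\right) = \left(\frac{10}{3 \cdot 2 \left(-5\right) \left(-9\right)} - 323\right) \left(-242\right) = \left(\frac{10}{3 \cdot 90} - 323\right) \left(-242\right) = \left(\frac{10}{3} \cdot \frac{1}{90} - 323\right) \left(-242\right) = \left(\frac{1}{27} - 323\right) \left(-242\right) = \left(- \frac{8720}{27}\right) \left(-242\right) = \frac{2110240}{27}$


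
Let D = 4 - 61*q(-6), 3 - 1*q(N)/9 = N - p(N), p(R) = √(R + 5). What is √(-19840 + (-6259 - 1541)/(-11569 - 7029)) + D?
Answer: -4937 - 549*I + 2*I*√428889082435/9299 ≈ -4937.0 - 408.15*I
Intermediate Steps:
p(R) = √(5 + R)
q(N) = 27 - 9*N + 9*√(5 + N) (q(N) = 27 - 9*(N - √(5 + N)) = 27 + (-9*N + 9*√(5 + N)) = 27 - 9*N + 9*√(5 + N))
D = -4937 - 549*I (D = 4 - 61*(27 - 9*(-6) + 9*√(5 - 6)) = 4 - 61*(27 + 54 + 9*√(-1)) = 4 - 61*(27 + 54 + 9*I) = 4 - 61*(81 + 9*I) = 4 + (-4941 - 549*I) = -4937 - 549*I ≈ -4937.0 - 549.0*I)
√(-19840 + (-6259 - 1541)/(-11569 - 7029)) + D = √(-19840 + (-6259 - 1541)/(-11569 - 7029)) + (-4937 - 549*I) = √(-19840 - 7800/(-18598)) + (-4937 - 549*I) = √(-19840 - 7800*(-1/18598)) + (-4937 - 549*I) = √(-19840 + 3900/9299) + (-4937 - 549*I) = √(-184488260/9299) + (-4937 - 549*I) = 2*I*√428889082435/9299 + (-4937 - 549*I) = -4937 - 549*I + 2*I*√428889082435/9299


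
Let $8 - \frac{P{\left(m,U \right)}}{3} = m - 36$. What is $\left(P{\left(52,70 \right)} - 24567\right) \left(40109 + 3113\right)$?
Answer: $-1062872202$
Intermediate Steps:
$P{\left(m,U \right)} = 132 - 3 m$ ($P{\left(m,U \right)} = 24 - 3 \left(m - 36\right) = 24 - 3 \left(-36 + m\right) = 24 - \left(-108 + 3 m\right) = 132 - 3 m$)
$\left(P{\left(52,70 \right)} - 24567\right) \left(40109 + 3113\right) = \left(\left(132 - 156\right) - 24567\right) \left(40109 + 3113\right) = \left(\left(132 - 156\right) - 24567\right) 43222 = \left(-24 - 24567\right) 43222 = \left(-24591\right) 43222 = -1062872202$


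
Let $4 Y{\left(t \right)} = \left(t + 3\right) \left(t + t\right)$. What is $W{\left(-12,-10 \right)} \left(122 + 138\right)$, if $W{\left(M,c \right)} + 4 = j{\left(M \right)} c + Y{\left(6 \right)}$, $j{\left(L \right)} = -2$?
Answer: $11180$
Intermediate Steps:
$Y{\left(t \right)} = \frac{t \left(3 + t\right)}{2}$ ($Y{\left(t \right)} = \frac{\left(t + 3\right) \left(t + t\right)}{4} = \frac{\left(3 + t\right) 2 t}{4} = \frac{2 t \left(3 + t\right)}{4} = \frac{t \left(3 + t\right)}{2}$)
$W{\left(M,c \right)} = 23 - 2 c$ ($W{\left(M,c \right)} = -4 - \left(- 3 \left(3 + 6\right) + 2 c\right) = -4 - \left(-27 + 2 c\right) = 23 - 2 c$)
$W{\left(-12,-10 \right)} \left(122 + 138\right) = \left(23 - -20\right) \left(122 + 138\right) = \left(23 + 20\right) 260 = 43 \cdot 260 = 11180$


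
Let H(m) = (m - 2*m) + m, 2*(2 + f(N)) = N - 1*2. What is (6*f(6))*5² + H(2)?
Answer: 0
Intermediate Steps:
f(N) = -3 + N/2 (f(N) = -2 + (N - 1*2)/2 = -2 + (N - 2)/2 = -2 + (-2 + N)/2 = -2 + (-1 + N/2) = -3 + N/2)
H(m) = 0 (H(m) = -m + m = 0)
(6*f(6))*5² + H(2) = (6*(-3 + (½)*6))*5² + 0 = (6*(-3 + 3))*25 + 0 = (6*0)*25 + 0 = 0*25 + 0 = 0 + 0 = 0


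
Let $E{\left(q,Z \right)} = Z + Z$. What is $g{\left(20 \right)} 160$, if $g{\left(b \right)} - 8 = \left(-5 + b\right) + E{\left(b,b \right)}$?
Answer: $10080$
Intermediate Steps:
$E{\left(q,Z \right)} = 2 Z$
$g{\left(b \right)} = 3 + 3 b$ ($g{\left(b \right)} = 8 + \left(\left(-5 + b\right) + 2 b\right) = 8 + \left(-5 + 3 b\right) = 3 + 3 b$)
$g{\left(20 \right)} 160 = \left(3 + 3 \cdot 20\right) 160 = \left(3 + 60\right) 160 = 63 \cdot 160 = 10080$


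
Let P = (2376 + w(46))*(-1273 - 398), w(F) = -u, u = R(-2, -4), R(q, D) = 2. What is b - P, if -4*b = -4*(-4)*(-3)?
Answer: 3966966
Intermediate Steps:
b = 12 (b = -(-4*(-4))*(-3)/4 = -4*(-3) = -1/4*(-48) = 12)
u = 2
w(F) = -2 (w(F) = -1*2 = -2)
P = -3966954 (P = (2376 - 2)*(-1273 - 398) = 2374*(-1671) = -3966954)
b - P = 12 - 1*(-3966954) = 12 + 3966954 = 3966966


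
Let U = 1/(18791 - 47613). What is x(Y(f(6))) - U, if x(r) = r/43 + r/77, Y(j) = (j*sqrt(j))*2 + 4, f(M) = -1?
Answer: 13837871/95429642 - 240*I/3311 ≈ 0.14501 - 0.072486*I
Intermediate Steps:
U = -1/28822 (U = 1/(-28822) = -1/28822 ≈ -3.4696e-5)
Y(j) = 4 + 2*j**(3/2) (Y(j) = j**(3/2)*2 + 4 = 2*j**(3/2) + 4 = 4 + 2*j**(3/2))
x(r) = 120*r/3311 (x(r) = r*(1/43) + r*(1/77) = r/43 + r/77 = 120*r/3311)
x(Y(f(6))) - U = 120*(4 + 2*(-1)**(3/2))/3311 - 1*(-1/28822) = 120*(4 + 2*(-I))/3311 + 1/28822 = 120*(4 - 2*I)/3311 + 1/28822 = (480/3311 - 240*I/3311) + 1/28822 = 13837871/95429642 - 240*I/3311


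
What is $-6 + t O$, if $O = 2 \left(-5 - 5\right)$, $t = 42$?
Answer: $-846$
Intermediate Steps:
$O = -20$ ($O = 2 \left(-10\right) = -20$)
$-6 + t O = -6 + 42 \left(-20\right) = -6 - 840 = -846$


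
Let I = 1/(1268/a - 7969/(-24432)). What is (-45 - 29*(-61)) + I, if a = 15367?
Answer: 264904970420/153439399 ≈ 1726.4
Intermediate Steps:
I = 375446544/153439399 (I = 1/(1268/15367 - 7969/(-24432)) = 1/(1268*(1/15367) - 7969*(-1/24432)) = 1/(1268/15367 + 7969/24432) = 1/(153439399/375446544) = 375446544/153439399 ≈ 2.4469)
(-45 - 29*(-61)) + I = (-45 - 29*(-61)) + 375446544/153439399 = (-45 + 1769) + 375446544/153439399 = 1724 + 375446544/153439399 = 264904970420/153439399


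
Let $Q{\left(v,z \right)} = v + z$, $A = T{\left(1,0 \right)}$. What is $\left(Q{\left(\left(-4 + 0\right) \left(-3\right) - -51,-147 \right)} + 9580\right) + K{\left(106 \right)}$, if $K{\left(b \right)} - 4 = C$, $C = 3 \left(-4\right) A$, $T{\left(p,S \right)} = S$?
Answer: $9500$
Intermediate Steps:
$A = 0$
$C = 0$ ($C = 3 \left(-4\right) 0 = \left(-12\right) 0 = 0$)
$K{\left(b \right)} = 4$ ($K{\left(b \right)} = 4 + 0 = 4$)
$\left(Q{\left(\left(-4 + 0\right) \left(-3\right) - -51,-147 \right)} + 9580\right) + K{\left(106 \right)} = \left(\left(\left(\left(-4 + 0\right) \left(-3\right) - -51\right) - 147\right) + 9580\right) + 4 = \left(\left(\left(\left(-4\right) \left(-3\right) + 51\right) - 147\right) + 9580\right) + 4 = \left(\left(\left(12 + 51\right) - 147\right) + 9580\right) + 4 = \left(\left(63 - 147\right) + 9580\right) + 4 = \left(-84 + 9580\right) + 4 = 9496 + 4 = 9500$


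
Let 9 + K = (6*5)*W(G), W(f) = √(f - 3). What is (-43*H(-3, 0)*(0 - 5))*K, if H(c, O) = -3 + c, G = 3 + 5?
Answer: 11610 - 38700*√5 ≈ -74926.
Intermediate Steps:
G = 8
W(f) = √(-3 + f)
K = -9 + 30*√5 (K = -9 + (6*5)*√(-3 + 8) = -9 + 30*√5 ≈ 58.082)
(-43*H(-3, 0)*(0 - 5))*K = (-43*(-3 - 3)*(0 - 5))*(-9 + 30*√5) = (-(-258)*(-5))*(-9 + 30*√5) = (-43*30)*(-9 + 30*√5) = -1290*(-9 + 30*√5) = 11610 - 38700*√5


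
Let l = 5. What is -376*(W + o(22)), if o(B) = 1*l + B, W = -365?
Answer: 127088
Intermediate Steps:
o(B) = 5 + B (o(B) = 1*5 + B = 5 + B)
-376*(W + o(22)) = -376*(-365 + (5 + 22)) = -376*(-365 + 27) = -376*(-338) = 127088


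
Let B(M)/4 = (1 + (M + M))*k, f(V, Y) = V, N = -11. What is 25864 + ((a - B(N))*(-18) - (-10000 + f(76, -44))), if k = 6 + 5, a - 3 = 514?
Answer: 9850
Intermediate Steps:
a = 517 (a = 3 + 514 = 517)
k = 11
B(M) = 44 + 88*M (B(M) = 4*((1 + (M + M))*11) = 4*((1 + 2*M)*11) = 4*(11 + 22*M) = 44 + 88*M)
25864 + ((a - B(N))*(-18) - (-10000 + f(76, -44))) = 25864 + ((517 - (44 + 88*(-11)))*(-18) - (-10000 + 76)) = 25864 + ((517 - (44 - 968))*(-18) - 1*(-9924)) = 25864 + ((517 - 1*(-924))*(-18) + 9924) = 25864 + ((517 + 924)*(-18) + 9924) = 25864 + (1441*(-18) + 9924) = 25864 + (-25938 + 9924) = 25864 - 16014 = 9850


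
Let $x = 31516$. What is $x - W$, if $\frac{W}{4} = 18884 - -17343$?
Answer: $-113392$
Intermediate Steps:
$W = 144908$ ($W = 4 \left(18884 - -17343\right) = 4 \left(18884 + 17343\right) = 4 \cdot 36227 = 144908$)
$x - W = 31516 - 144908 = -113392$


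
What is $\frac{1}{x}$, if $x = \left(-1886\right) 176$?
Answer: $- \frac{1}{331936} \approx -3.0126 \cdot 10^{-6}$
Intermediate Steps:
$x = -331936$
$\frac{1}{x} = \frac{1}{-331936} = - \frac{1}{331936}$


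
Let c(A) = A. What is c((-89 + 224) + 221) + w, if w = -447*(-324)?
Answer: 145184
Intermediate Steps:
w = 144828
c((-89 + 224) + 221) + w = ((-89 + 224) + 221) + 144828 = (135 + 221) + 144828 = 356 + 144828 = 145184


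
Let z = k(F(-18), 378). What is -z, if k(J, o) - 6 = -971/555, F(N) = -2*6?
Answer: -2359/555 ≈ -4.2505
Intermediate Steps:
F(N) = -12
k(J, o) = 2359/555 (k(J, o) = 6 - 971/555 = 2359/555)
z = 2359/555 ≈ 4.2505
-z = -1*2359/555 = -2359/555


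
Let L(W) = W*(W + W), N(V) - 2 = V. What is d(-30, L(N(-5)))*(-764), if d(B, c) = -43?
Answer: 32852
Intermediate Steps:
N(V) = 2 + V
L(W) = 2*W² (L(W) = W*(2*W) = 2*W²)
d(-30, L(N(-5)))*(-764) = -43*(-764) = 32852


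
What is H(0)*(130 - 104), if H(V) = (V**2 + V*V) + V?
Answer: 0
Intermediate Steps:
H(V) = V + 2*V**2 (H(V) = (V**2 + V**2) + V = 2*V**2 + V = V + 2*V**2)
H(0)*(130 - 104) = (0*(1 + 2*0))*(130 - 104) = (0*(1 + 0))*26 = (0*1)*26 = 0*26 = 0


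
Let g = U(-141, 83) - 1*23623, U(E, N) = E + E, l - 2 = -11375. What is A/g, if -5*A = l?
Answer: -11373/119525 ≈ -0.095152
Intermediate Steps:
l = -11373 (l = 2 - 11375 = -11373)
A = 11373/5 (A = -⅕*(-11373) = 11373/5 ≈ 2274.6)
U(E, N) = 2*E
g = -23905 (g = 2*(-141) - 1*23623 = -282 - 23623 = -23905)
A/g = (11373/5)/(-23905) = (11373/5)*(-1/23905) = -11373/119525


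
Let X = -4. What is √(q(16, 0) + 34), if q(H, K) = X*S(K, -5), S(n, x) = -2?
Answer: √42 ≈ 6.4807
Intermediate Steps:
q(H, K) = 8 (q(H, K) = -4*(-2) = 8)
√(q(16, 0) + 34) = √(8 + 34) = √42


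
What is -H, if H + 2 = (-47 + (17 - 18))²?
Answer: -2302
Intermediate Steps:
H = 2302 (H = -2 + (-47 + (17 - 18))² = -2 + (-47 - 1)² = -2 + (-48)² = -2 + 2304 = 2302)
-H = -1*2302 = -2302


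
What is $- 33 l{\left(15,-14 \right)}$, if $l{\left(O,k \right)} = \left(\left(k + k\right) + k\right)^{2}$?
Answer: $-58212$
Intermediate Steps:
$l{\left(O,k \right)} = 9 k^{2}$ ($l{\left(O,k \right)} = \left(2 k + k\right)^{2} = \left(3 k\right)^{2} = 9 k^{2}$)
$- 33 l{\left(15,-14 \right)} = - 33 \cdot 9 \left(-14\right)^{2} = - 33 \cdot 9 \cdot 196 = \left(-33\right) 1764 = -58212$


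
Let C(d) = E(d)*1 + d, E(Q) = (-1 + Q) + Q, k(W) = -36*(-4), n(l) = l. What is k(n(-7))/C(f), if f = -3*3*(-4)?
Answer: 144/107 ≈ 1.3458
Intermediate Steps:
k(W) = 144
E(Q) = -1 + 2*Q
f = 36 (f = -9*(-4) = 36)
C(d) = -1 + 3*d (C(d) = (-1 + 2*d)*1 + d = (-1 + 2*d) + d = -1 + 3*d)
k(n(-7))/C(f) = 144/(-1 + 3*36) = 144/(-1 + 108) = 144/107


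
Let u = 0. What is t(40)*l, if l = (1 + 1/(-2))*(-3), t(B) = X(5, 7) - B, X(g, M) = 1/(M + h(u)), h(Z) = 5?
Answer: 479/8 ≈ 59.875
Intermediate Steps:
X(g, M) = 1/(5 + M) (X(g, M) = 1/(M + 5) = 1/(5 + M))
t(B) = 1/12 - B (t(B) = 1/(5 + 7) - B = 1/12 - B)
l = -3/2 (l = (1 - ½)*(-3) = (½)*(-3) = -3/2 ≈ -1.5000)
t(40)*l = (1/12 - 1*40)*(-3/2) = (1/12 - 40)*(-3/2) = -479/12*(-3/2) = 479/8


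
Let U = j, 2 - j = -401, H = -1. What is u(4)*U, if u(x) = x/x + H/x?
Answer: 1209/4 ≈ 302.25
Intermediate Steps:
u(x) = 1 - 1/x (u(x) = x/x - 1/x = 1 - 1/x)
j = 403 (j = 2 - 1*(-401) = 2 + 401 = 403)
U = 403
u(4)*U = ((-1 + 4)/4)*403 = ((¼)*3)*403 = (¾)*403 = 1209/4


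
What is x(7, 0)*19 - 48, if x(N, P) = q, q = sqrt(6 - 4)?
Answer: -48 + 19*sqrt(2) ≈ -21.130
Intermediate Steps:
q = sqrt(2) ≈ 1.4142
x(N, P) = sqrt(2)
x(7, 0)*19 - 48 = sqrt(2)*19 - 48 = 19*sqrt(2) - 48 = -48 + 19*sqrt(2)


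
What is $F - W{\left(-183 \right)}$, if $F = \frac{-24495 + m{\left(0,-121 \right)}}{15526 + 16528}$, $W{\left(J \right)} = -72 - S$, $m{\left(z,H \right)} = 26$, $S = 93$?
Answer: $\frac{5264441}{32054} \approx 164.24$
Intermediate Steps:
$W{\left(J \right)} = -165$ ($W{\left(J \right)} = -72 - 93 = -165$)
$F = - \frac{24469}{32054}$ ($F = \frac{-24495 + 26}{15526 + 16528} = - \frac{24469}{32054} \approx -0.76337$)
$F - W{\left(-183 \right)} = - \frac{24469}{32054} - -165 = - \frac{24469}{32054} + 165 = \frac{5264441}{32054}$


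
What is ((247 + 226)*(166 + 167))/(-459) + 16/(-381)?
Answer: -2222899/6477 ≈ -343.20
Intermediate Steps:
((247 + 226)*(166 + 167))/(-459) + 16/(-381) = (473*333)*(-1/459) + 16*(-1/381) = 157509*(-1/459) - 16/381 = -17501/51 - 16/381 = -2222899/6477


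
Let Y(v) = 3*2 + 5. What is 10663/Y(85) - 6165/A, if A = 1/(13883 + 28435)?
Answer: -2869784507/11 ≈ -2.6089e+8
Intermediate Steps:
Y(v) = 11 (Y(v) = 6 + 5 = 11)
A = 1/42318 ≈ 2.3631e-5
10663/Y(85) - 6165/A = 10663/11 - 6165/1/42318 = 10663*(1/11) - 6165*42318 = 10663/11 - 260890470 = -2869784507/11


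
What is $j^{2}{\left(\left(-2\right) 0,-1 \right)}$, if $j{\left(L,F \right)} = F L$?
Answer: $0$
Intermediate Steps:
$j^{2}{\left(\left(-2\right) 0,-1 \right)} = \left(- \left(-2\right) 0\right)^{2} = \left(\left(-1\right) 0\right)^{2} = 0^{2} = 0$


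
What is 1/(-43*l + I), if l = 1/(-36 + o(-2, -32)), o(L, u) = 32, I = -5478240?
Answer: -4/21912917 ≈ -1.8254e-7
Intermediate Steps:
l = -1/4 (l = 1/(-36 + 32) = 1/(-4) = -1/4 ≈ -0.25000)
1/(-43*l + I) = 1/(-43*(-1/4) - 5478240) = 1/(43/4 - 5478240) = 1/(-21912917/4) = -4/21912917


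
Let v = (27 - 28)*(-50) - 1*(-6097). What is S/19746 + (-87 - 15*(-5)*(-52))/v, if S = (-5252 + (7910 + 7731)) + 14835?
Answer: 1413419/2247753 ≈ 0.62881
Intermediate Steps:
S = 25224 (S = (-5252 + 15641) + 14835 = 10389 + 14835 = 25224)
v = 6147 (v = -1*(-50) + 6097 = 50 + 6097 = 6147)
S/19746 + (-87 - 15*(-5)*(-52))/v = 25224/19746 + (-87 - 15*(-5)*(-52))/6147 = 25224*(1/19746) + (-87 + 75*(-52))*(1/6147) = 4204/3291 + (-87 - 3900)*(1/6147) = 4204/3291 - 3987*1/6147 = 4204/3291 - 443/683 = 1413419/2247753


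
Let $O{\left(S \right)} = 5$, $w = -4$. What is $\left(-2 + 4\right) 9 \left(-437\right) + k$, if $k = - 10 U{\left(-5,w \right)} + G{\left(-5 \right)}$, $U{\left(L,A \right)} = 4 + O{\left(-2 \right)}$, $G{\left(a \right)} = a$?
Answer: $-7961$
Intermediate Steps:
$U{\left(L,A \right)} = 9$ ($U{\left(L,A \right)} = 4 + 5 = 9$)
$k = -95$ ($k = \left(-10\right) 9 - 5 = -90 - 5 = -95$)
$\left(-2 + 4\right) 9 \left(-437\right) + k = \left(-2 + 4\right) 9 \left(-437\right) - 95 = 2 \cdot 9 \left(-437\right) - 95 = 18 \left(-437\right) - 95 = -7866 - 95 = -7961$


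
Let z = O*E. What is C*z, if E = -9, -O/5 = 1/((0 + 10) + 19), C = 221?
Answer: 9945/29 ≈ 342.93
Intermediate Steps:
O = -5/29 (O = -5/((0 + 10) + 19) = -5/(10 + 19) = -5/29 ≈ -0.17241)
z = 45/29 (z = -5/29*(-9) = 45/29 ≈ 1.5517)
C*z = 221*(45/29) = 9945/29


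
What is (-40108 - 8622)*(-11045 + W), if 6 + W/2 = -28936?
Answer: 3358910170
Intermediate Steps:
W = -57884 (W = -12 + 2*(-28936) = -12 - 57872 = -57884)
(-40108 - 8622)*(-11045 + W) = (-40108 - 8622)*(-11045 - 57884) = -48730*(-68929) = 3358910170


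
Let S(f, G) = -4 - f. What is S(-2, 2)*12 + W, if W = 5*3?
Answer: -9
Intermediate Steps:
W = 15
S(-2, 2)*12 + W = (-4 - 1*(-2))*12 + 15 = (-4 + 2)*12 + 15 = -2*12 + 15 = -24 + 15 = -9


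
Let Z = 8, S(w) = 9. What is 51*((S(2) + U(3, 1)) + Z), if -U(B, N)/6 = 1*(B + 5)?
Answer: -1581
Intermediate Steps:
U(B, N) = -30 - 6*B (U(B, N) = -6*(B + 5) = -6*(5 + B) = -30 - 6*B)
51*((S(2) + U(3, 1)) + Z) = 51*((9 + (-30 - 6*3)) + 8) = 51*((9 + (-30 - 18)) + 8) = 51*((9 - 48) + 8) = 51*(-39 + 8) = 51*(-31) = -1581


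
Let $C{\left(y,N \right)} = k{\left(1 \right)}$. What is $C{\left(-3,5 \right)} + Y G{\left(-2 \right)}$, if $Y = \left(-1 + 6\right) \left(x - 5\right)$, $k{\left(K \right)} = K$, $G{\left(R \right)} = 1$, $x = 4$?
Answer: $-4$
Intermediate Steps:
$Y = -5$ ($Y = \left(-1 + 6\right) \left(4 - 5\right) = 5 \left(-1\right) = -5$)
$C{\left(y,N \right)} = 1$
$C{\left(-3,5 \right)} + Y G{\left(-2 \right)} = 1 - 5 = -4$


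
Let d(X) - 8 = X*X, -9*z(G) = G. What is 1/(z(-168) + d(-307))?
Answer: 3/282827 ≈ 1.0607e-5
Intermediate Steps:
z(G) = -G/9
d(X) = 8 + X² (d(X) = 8 + X*X = 8 + X²)
1/(z(-168) + d(-307)) = 1/(-⅑*(-168) + (8 + (-307)²)) = 1/(56/3 + (8 + 94249)) = 1/(56/3 + 94257) = 1/(282827/3) = 3/282827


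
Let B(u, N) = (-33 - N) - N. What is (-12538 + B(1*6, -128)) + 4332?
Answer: -7983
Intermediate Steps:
B(u, N) = -33 - 2*N
(-12538 + B(1*6, -128)) + 4332 = (-12538 + (-33 - 2*(-128))) + 4332 = (-12538 + (-33 + 256)) + 4332 = (-12538 + 223) + 4332 = -12315 + 4332 = -7983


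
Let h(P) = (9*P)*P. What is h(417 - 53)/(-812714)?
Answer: -12168/8293 ≈ -1.4673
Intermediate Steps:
h(P) = 9*P²
h(417 - 53)/(-812714) = (9*(417 - 53)²)/(-812714) = (9*364²)*(-1/812714) = (9*132496)*(-1/812714) = 1192464*(-1/812714) = -12168/8293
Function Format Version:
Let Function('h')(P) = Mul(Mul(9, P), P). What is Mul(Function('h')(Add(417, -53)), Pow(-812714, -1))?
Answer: Rational(-12168, 8293) ≈ -1.4673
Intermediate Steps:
Function('h')(P) = Mul(9, Pow(P, 2))
Mul(Function('h')(Add(417, -53)), Pow(-812714, -1)) = Mul(Mul(9, Pow(Add(417, -53), 2)), Pow(-812714, -1)) = Mul(Mul(9, Pow(364, 2)), Rational(-1, 812714)) = Mul(Mul(9, 132496), Rational(-1, 812714)) = Mul(1192464, Rational(-1, 812714)) = Rational(-12168, 8293)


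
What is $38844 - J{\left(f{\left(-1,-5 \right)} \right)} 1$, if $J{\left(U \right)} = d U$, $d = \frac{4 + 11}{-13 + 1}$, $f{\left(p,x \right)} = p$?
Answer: $\frac{155371}{4} \approx 38843.0$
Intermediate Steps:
$d = - \frac{5}{4}$ ($d = \frac{15}{-12} = 15 \left(- \frac{1}{12}\right) = - \frac{5}{4} \approx -1.25$)
$J{\left(U \right)} = - \frac{5 U}{4}$
$38844 - J{\left(f{\left(-1,-5 \right)} \right)} 1 = 38844 - \left(- \frac{5}{4}\right) \left(-1\right) 1 = 38844 - \frac{5}{4} \cdot 1 = 38844 - \frac{5}{4} = \frac{155371}{4}$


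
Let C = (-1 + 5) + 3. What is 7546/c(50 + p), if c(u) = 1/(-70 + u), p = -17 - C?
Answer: -332024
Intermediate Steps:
C = 7 (C = 4 + 3 = 7)
p = -24 (p = -17 - 1*7 = -17 - 7 = -24)
7546/c(50 + p) = 7546/(1/(-70 + (50 - 24))) = 7546/(1/(-70 + 26)) = 7546/(1/(-44)) = 7546/(-1/44) = 7546*(-44) = -332024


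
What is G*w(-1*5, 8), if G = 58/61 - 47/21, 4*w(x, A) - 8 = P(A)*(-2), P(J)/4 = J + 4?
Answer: 36278/1281 ≈ 28.320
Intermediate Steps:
P(J) = 16 + 4*J (P(J) = 4*(J + 4) = 4*(4 + J) = 16 + 4*J)
w(x, A) = -6 - 2*A (w(x, A) = 2 + ((16 + 4*A)*(-2))/4 = 2 + (-32 - 8*A)/4 = 2 + (-8 - 2*A) = -6 - 2*A)
G = -1649/1281 (G = 58*(1/61) - 47*1/21 = 58/61 - 47/21 = -1649/1281 ≈ -1.2873)
G*w(-1*5, 8) = -1649*(-6 - 2*8)/1281 = -1649*(-6 - 16)/1281 = -1649/1281*(-22) = 36278/1281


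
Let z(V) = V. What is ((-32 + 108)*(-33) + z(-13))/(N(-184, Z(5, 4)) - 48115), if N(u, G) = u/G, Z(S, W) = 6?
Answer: 7563/144437 ≈ 0.052362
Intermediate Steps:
((-32 + 108)*(-33) + z(-13))/(N(-184, Z(5, 4)) - 48115) = ((-32 + 108)*(-33) - 13)/(-184/6 - 48115) = (76*(-33) - 13)/(-184*⅙ - 48115) = (-2508 - 13)/(-92/3 - 48115) = -2521/(-144437/3) = -2521*(-3/144437) = 7563/144437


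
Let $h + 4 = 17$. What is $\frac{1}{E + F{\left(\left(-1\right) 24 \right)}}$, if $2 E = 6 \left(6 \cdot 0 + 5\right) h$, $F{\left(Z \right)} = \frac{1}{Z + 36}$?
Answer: $\frac{12}{2341} \approx 0.005126$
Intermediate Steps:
$h = 13$ ($h = -4 + 17 = 13$)
$F{\left(Z \right)} = \frac{1}{36 + Z}$
$E = 195$ ($E = \frac{6 \left(6 \cdot 0 + 5\right) 13}{2} = \frac{6 \left(0 + 5\right) 13}{2} = \frac{6 \cdot 5 \cdot 13}{2} = \frac{30 \cdot 13}{2} = \frac{1}{2} \cdot 390 = 195$)
$\frac{1}{E + F{\left(\left(-1\right) 24 \right)}} = \frac{1}{195 + \frac{1}{36 - 24}} = \frac{1}{195 + \frac{1}{12}} = \frac{1}{\frac{2341}{12}} = \frac{12}{2341}$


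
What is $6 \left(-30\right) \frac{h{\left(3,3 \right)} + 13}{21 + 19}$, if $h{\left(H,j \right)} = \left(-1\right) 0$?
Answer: $- \frac{117}{2} \approx -58.5$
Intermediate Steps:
$h{\left(H,j \right)} = 0$
$6 \left(-30\right) \frac{h{\left(3,3 \right)} + 13}{21 + 19} = 6 \left(-30\right) \frac{0 + 13}{21 + 19} = - 180 \cdot \frac{13}{40} = - 180 \cdot 13 \cdot \frac{1}{40} = \left(-180\right) \frac{13}{40} = - \frac{117}{2}$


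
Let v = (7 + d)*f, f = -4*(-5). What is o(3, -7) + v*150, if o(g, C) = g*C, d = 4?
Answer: 32979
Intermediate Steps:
f = 20
o(g, C) = C*g
v = 220 (v = (7 + 4)*20 = 11*20 = 220)
o(3, -7) + v*150 = -7*3 + 220*150 = -21 + 33000 = 32979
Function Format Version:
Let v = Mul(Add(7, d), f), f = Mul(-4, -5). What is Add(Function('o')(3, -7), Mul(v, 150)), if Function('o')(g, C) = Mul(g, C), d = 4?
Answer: 32979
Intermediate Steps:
f = 20
Function('o')(g, C) = Mul(C, g)
v = 220 (v = Mul(Add(7, 4), 20) = Mul(11, 20) = 220)
Add(Function('o')(3, -7), Mul(v, 150)) = Add(Mul(-7, 3), Mul(220, 150)) = Add(-21, 33000) = 32979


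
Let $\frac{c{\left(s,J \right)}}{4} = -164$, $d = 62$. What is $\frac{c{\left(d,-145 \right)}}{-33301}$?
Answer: $\frac{656}{33301} \approx 0.019699$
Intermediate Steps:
$c{\left(s,J \right)} = -656$ ($c{\left(s,J \right)} = 4 \left(-164\right) = -656$)
$\frac{c{\left(d,-145 \right)}}{-33301} = - \frac{656}{-33301} = \left(-656\right) \left(- \frac{1}{33301}\right) = \frac{656}{33301}$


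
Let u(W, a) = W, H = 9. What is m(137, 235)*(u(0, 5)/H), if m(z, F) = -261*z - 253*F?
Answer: 0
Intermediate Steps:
m(137, 235)*(u(0, 5)/H) = (-261*137 - 253*235)*(0/9) = (-35757 - 59455)*(0*(⅑)) = -95212*0 = 0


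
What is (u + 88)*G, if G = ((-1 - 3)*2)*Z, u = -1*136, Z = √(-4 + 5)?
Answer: 384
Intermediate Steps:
Z = 1 (Z = √1 = 1)
u = -136
G = -8 (G = ((-1 - 3)*2)*1 = -4*2*1 = -8*1 = -8)
(u + 88)*G = (-136 + 88)*(-8) = -48*(-8) = 384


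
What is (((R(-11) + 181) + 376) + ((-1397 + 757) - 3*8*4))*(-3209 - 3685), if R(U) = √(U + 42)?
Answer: 1234026 - 6894*√31 ≈ 1.1956e+6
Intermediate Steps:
R(U) = √(42 + U)
(((R(-11) + 181) + 376) + ((-1397 + 757) - 3*8*4))*(-3209 - 3685) = (((√(42 - 11) + 181) + 376) + ((-1397 + 757) - 3*8*4))*(-3209 - 3685) = (((√31 + 181) + 376) + (-640 - 24*4))*(-6894) = (((181 + √31) + 376) + (-640 - 96))*(-6894) = ((557 + √31) - 736)*(-6894) = (-179 + √31)*(-6894) = 1234026 - 6894*√31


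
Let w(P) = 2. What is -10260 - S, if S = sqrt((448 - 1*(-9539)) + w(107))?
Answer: -10260 - sqrt(9989) ≈ -10360.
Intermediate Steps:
S = sqrt(9989) (S = sqrt((448 - 1*(-9539)) + 2) = sqrt((448 + 9539) + 2) = sqrt(9987 + 2) = sqrt(9989) ≈ 99.945)
-10260 - S = -10260 - sqrt(9989)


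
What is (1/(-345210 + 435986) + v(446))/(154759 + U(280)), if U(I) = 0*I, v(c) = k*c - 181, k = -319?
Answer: -12931495079/14048402984 ≈ -0.92050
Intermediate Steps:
v(c) = -181 - 319*c (v(c) = -319*c - 181 = -181 - 319*c)
U(I) = 0
(1/(-345210 + 435986) + v(446))/(154759 + U(280)) = (1/(-345210 + 435986) + (-181 - 319*446))/(154759 + 0) = (1/90776 + (-181 - 142274))/154759 = (1/90776 - 142455)*(1/154759) = -12931495079/90776*1/154759 = -12931495079/14048402984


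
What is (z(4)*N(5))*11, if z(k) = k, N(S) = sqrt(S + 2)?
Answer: 44*sqrt(7) ≈ 116.41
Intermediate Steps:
N(S) = sqrt(2 + S)
(z(4)*N(5))*11 = (4*sqrt(2 + 5))*11 = (4*sqrt(7))*11 = 44*sqrt(7)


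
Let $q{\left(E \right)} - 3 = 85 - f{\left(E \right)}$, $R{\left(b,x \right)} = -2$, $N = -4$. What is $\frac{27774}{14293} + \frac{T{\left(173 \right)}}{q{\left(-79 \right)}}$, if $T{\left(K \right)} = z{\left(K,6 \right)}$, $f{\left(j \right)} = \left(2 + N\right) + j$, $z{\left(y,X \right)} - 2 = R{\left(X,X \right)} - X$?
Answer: $\frac{4608048}{2415517} \approx 1.9077$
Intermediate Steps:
$z{\left(y,X \right)} = - X$ ($z{\left(y,X \right)} = 2 - \left(2 + X\right) = - X$)
$f{\left(j \right)} = -2 + j$ ($f{\left(j \right)} = \left(2 - 4\right) + j = -2 + j$)
$T{\left(K \right)} = -6$ ($T{\left(K \right)} = \left(-1\right) 6 = -6$)
$q{\left(E \right)} = 90 - E$ ($q{\left(E \right)} = 3 - \left(-87 + E\right) = 90 - E$)
$\frac{27774}{14293} + \frac{T{\left(173 \right)}}{q{\left(-79 \right)}} = \frac{27774}{14293} - \frac{6}{90 - -79} = 27774 \cdot \frac{1}{14293} - \frac{6}{90 + 79} = \frac{27774}{14293} - \frac{6}{169} = \frac{4608048}{2415517}$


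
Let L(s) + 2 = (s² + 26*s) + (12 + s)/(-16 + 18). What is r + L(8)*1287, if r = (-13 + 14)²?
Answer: 360361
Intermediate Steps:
r = 1 (r = 1² = 1)
L(s) = 4 + s² + 53*s/2 (L(s) = -2 + ((s² + 26*s) + (12 + s)/(-16 + 18)) = -2 + ((s² + 26*s) + (12 + s)/2) = -2 + ((s² + 26*s) + (12 + s)*(½)) = -2 + ((s² + 26*s) + (6 + s/2)) = -2 + (6 + s² + 53*s/2) = 4 + s² + 53*s/2)
r + L(8)*1287 = 1 + (4 + 8² + (53/2)*8)*1287 = 1 + (4 + 64 + 212)*1287 = 1 + 280*1287 = 1 + 360360 = 360361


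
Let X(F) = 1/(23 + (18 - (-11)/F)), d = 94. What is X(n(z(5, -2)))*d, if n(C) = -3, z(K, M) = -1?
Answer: 141/56 ≈ 2.5179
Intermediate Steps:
X(F) = 1/(41 + 11/F) (X(F) = 1/(23 + (18 + 11/F)) = 1/(41 + 11/F))
X(n(z(5, -2)))*d = -3/(11 + 41*(-3))*94 = -3/(11 - 123)*94 = -3/(-112)*94 = -3*(-1/112)*94 = (3/112)*94 = 141/56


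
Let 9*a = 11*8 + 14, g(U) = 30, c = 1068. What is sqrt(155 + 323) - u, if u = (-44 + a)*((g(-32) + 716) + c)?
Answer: 177772/3 + sqrt(478) ≈ 59279.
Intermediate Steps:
a = 34/3 (a = (11*8 + 14)/9 = (88 + 14)/9 = (1/9)*102 = 34/3 ≈ 11.333)
u = -177772/3 (u = (-44 + 34/3)*((30 + 716) + 1068) = -98*(746 + 1068)/3 = -98/3*1814 = -177772/3 ≈ -59257.)
sqrt(155 + 323) - u = sqrt(155 + 323) - 1*(-177772/3) = sqrt(478) + 177772/3 = 177772/3 + sqrt(478)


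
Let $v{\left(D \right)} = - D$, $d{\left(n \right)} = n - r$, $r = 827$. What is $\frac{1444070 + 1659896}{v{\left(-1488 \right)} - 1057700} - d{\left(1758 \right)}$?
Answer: $- \frac{493218669}{528106} \approx -933.94$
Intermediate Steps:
$d{\left(n \right)} = -827 + n$ ($d{\left(n \right)} = n - 827 = -827 + n$)
$\frac{1444070 + 1659896}{v{\left(-1488 \right)} - 1057700} - d{\left(1758 \right)} = \frac{1444070 + 1659896}{\left(-1\right) \left(-1488\right) - 1057700} - \left(-827 + 1758\right) = \frac{3103966}{1488 - 1057700} - 931 = \frac{3103966}{-1056212} - 931 = 3103966 \left(- \frac{1}{1056212}\right) - 931 = - \frac{1551983}{528106} - 931 = - \frac{493218669}{528106}$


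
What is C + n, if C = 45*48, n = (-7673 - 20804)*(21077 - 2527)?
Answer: -528246190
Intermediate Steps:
n = -528248350 (n = -28477*18550 = -528248350)
C = 2160
C + n = 2160 - 528248350 = -528246190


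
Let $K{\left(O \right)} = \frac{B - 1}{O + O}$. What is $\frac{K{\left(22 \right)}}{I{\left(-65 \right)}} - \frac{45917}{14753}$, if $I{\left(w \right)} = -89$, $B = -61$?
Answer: $- \frac{89448143}{28886374} \approx -3.0965$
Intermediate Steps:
$K{\left(O \right)} = - \frac{31}{O}$ ($K{\left(O \right)} = \frac{-61 - 1}{O + O} = - \frac{62}{2 O} = - 62 \frac{1}{2 O} = - \frac{31}{O}$)
$\frac{K{\left(22 \right)}}{I{\left(-65 \right)}} - \frac{45917}{14753} = \frac{\left(-31\right) \frac{1}{22}}{-89} - \frac{45917}{14753} = \left(-31\right) \frac{1}{22} \left(- \frac{1}{89}\right) - \frac{45917}{14753} = \left(- \frac{31}{22}\right) \left(- \frac{1}{89}\right) - \frac{45917}{14753} = \frac{31}{1958} - \frac{45917}{14753} = - \frac{89448143}{28886374}$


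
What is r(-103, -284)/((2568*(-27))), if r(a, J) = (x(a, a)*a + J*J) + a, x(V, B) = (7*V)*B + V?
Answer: 2519309/23112 ≈ 109.00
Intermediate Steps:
x(V, B) = V + 7*B*V (x(V, B) = 7*B*V + V = V + 7*B*V)
r(a, J) = a + J² + a²*(1 + 7*a) (r(a, J) = ((a*(1 + 7*a))*a + J*J) + a = (a²*(1 + 7*a) + J²) + a = (J² + a²*(1 + 7*a)) + a = a + J² + a²*(1 + 7*a))
r(-103, -284)/((2568*(-27))) = (-103 + (-284)² + (-103)²*(1 + 7*(-103)))/((2568*(-27))) = (-103 + 80656 + 10609*(1 - 721))/(-69336) = (-103 + 80656 + 10609*(-720))*(-1/69336) = (-103 + 80656 - 7638480)*(-1/69336) = -7557927*(-1/69336) = 2519309/23112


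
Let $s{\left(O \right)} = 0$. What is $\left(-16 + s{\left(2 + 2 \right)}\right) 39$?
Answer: $-624$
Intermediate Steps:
$\left(-16 + s{\left(2 + 2 \right)}\right) 39 = \left(-16 + 0\right) 39 = \left(-16\right) 39 = -624$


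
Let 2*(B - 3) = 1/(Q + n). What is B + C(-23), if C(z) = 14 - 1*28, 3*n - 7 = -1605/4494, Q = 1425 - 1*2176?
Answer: -115320/10483 ≈ -11.001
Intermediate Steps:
Q = -751 (Q = 1425 - 2176 = -751)
n = 31/14 (n = 7/3 + (-1605/4494)/3 = 7/3 + (-1605*1/4494)/3 = 7/3 + (⅓)*(-5/14) = 7/3 - 5/42 = 31/14 ≈ 2.2143)
C(z) = -14 (C(z) = 14 - 28 = -14)
B = 31442/10483 (B = 3 + 1/(2*(-751 + 31/14)) = 3 + 1/(2*(-10483/14)) = 3 + (½)*(-14/10483) = 3 - 7/10483 = 31442/10483 ≈ 2.9993)
B + C(-23) = 31442/10483 - 14 = -115320/10483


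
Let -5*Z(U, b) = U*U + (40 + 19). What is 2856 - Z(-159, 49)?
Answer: 7924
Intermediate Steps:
Z(U, b) = -59/5 - U²/5 (Z(U, b) = -(U*U + (40 + 19))/5 = -(U² + 59)/5 = -(59 + U²)/5 = -59/5 - U²/5)
2856 - Z(-159, 49) = 2856 - (-59/5 - ⅕*(-159)²) = 2856 - (-59/5 - ⅕*25281) = 2856 - (-59/5 - 25281/5) = 2856 - 1*(-5068) = 2856 + 5068 = 7924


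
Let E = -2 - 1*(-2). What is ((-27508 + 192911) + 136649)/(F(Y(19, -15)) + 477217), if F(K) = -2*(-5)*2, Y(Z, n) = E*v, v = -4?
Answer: 100684/159079 ≈ 0.63292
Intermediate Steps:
E = 0 (E = -2 + 2 = 0)
Y(Z, n) = 0 (Y(Z, n) = 0*(-4) = 0)
F(K) = 20 (F(K) = 10*2 = 20)
((-27508 + 192911) + 136649)/(F(Y(19, -15)) + 477217) = ((-27508 + 192911) + 136649)/(20 + 477217) = (165403 + 136649)/477237 = 302052*(1/477237) = 100684/159079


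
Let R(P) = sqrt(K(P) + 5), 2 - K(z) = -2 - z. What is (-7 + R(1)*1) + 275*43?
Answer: 11818 + sqrt(10) ≈ 11821.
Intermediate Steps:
K(z) = 4 + z (K(z) = 2 - (-2 - z) = 2 + (2 + z) = 4 + z)
R(P) = sqrt(9 + P) (R(P) = sqrt((4 + P) + 5) = sqrt(9 + P))
(-7 + R(1)*1) + 275*43 = (-7 + sqrt(9 + 1)*1) + 275*43 = (-7 + sqrt(10)*1) + 11825 = (-7 + sqrt(10)) + 11825 = 11818 + sqrt(10)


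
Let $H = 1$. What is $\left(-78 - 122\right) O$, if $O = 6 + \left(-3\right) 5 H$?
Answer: $1800$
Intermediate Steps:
$O = -9$ ($O = 6 + \left(-3\right) 5 \cdot 1 = 6 - 15 = -9$)
$\left(-78 - 122\right) O = \left(-78 - 122\right) \left(-9\right) = \left(-200\right) \left(-9\right) = 1800$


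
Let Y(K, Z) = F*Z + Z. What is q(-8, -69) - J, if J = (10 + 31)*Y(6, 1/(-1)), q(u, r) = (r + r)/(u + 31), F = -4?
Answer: -129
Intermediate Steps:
Y(K, Z) = -3*Z (Y(K, Z) = -4*Z + Z = -3*Z)
q(u, r) = 2*r/(31 + u) (q(u, r) = (2*r)/(31 + u) = 2*r/(31 + u))
J = 123 (J = (10 + 31)*(-3/(-1)) = 41*(-3*(-1)) = 41*3 = 123)
q(-8, -69) - J = 2*(-69)/(31 - 8) - 1*123 = 2*(-69)/23 - 123 = 2*(-69)*(1/23) - 123 = -6 - 123 = -129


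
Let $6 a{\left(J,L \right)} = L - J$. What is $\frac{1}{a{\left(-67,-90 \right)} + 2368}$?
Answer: $\frac{6}{14185} \approx 0.00042298$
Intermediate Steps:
$a{\left(J,L \right)} = - \frac{J}{6} + \frac{L}{6}$ ($a{\left(J,L \right)} = \frac{L - J}{6} = - \frac{J}{6} + \frac{L}{6}$)
$\frac{1}{a{\left(-67,-90 \right)} + 2368} = \frac{1}{\left(\left(- \frac{1}{6}\right) \left(-67\right) + \frac{1}{6} \left(-90\right)\right) + 2368} = \frac{1}{\left(\frac{67}{6} - 15\right) + 2368} = \frac{1}{- \frac{23}{6} + 2368} = \frac{1}{\frac{14185}{6}} = \frac{6}{14185}$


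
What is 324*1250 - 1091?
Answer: 403909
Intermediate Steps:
324*1250 - 1091 = 405000 - 1091 = 403909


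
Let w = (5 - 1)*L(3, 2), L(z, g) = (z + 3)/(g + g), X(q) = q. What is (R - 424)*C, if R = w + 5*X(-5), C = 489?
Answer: -216627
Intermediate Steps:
L(z, g) = (3 + z)/(2*g) (L(z, g) = (3 + z)/((2*g)) = (3 + z)*(1/(2*g)) = (3 + z)/(2*g))
w = 6 (w = (5 - 1)*((1/2)*(3 + 3)/2) = 4*((1/2)*(1/2)*6) = 4*(3/2) = 6)
R = -19 (R = 6 + 5*(-5) = 6 - 25 = -19)
(R - 424)*C = (-19 - 424)*489 = -443*489 = -216627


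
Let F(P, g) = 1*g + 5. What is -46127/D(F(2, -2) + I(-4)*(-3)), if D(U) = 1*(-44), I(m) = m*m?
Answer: 46127/44 ≈ 1048.3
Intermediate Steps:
I(m) = m**2
F(P, g) = 5 + g (F(P, g) = g + 5 = 5 + g)
D(U) = -44
-46127/D(F(2, -2) + I(-4)*(-3)) = -46127/(-44) = -46127*(-1/44) = 46127/44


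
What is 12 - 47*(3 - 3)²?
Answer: 12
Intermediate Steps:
12 - 47*(3 - 3)² = 12 - 47*0² = 12 - 47*0 = 12 + 0 = 12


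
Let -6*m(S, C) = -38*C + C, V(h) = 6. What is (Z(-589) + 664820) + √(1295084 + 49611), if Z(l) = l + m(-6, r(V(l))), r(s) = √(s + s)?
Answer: 664231 + √1344695 + 37*√3/3 ≈ 6.6541e+5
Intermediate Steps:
r(s) = √2*√s (r(s) = √(2*s) = √2*√s)
m(S, C) = 37*C/6 (m(S, C) = -(-38*C + C)/6 = -(-37)*C/6 = 37*C/6)
Z(l) = l + 37*√3/3 (Z(l) = l + 37*(√2*√6)/6 = l + 37*(2*√3)/6 = l + 37*√3/3)
(Z(-589) + 664820) + √(1295084 + 49611) = ((-589 + 37*√3/3) + 664820) + √(1295084 + 49611) = (664231 + 37*√3/3) + √1344695 = 664231 + √1344695 + 37*√3/3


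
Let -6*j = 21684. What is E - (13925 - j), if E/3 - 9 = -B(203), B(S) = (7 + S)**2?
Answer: -149812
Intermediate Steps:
j = -3614 (j = -1/6*21684 = -3614)
E = -132273 (E = 27 + 3*(-(7 + 203)**2) = 27 + 3*(-1*210**2) = 27 + 3*(-1*44100) = 27 + 3*(-44100) = 27 - 132300 = -132273)
E - (13925 - j) = -132273 - (13925 - 1*(-3614)) = -132273 - (13925 + 3614) = -132273 - 1*17539 = -132273 - 17539 = -149812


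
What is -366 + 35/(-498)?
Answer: -182303/498 ≈ -366.07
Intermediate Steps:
-366 + 35/(-498) = -366 + 35*(-1/498) = -366 - 35/498 = -182303/498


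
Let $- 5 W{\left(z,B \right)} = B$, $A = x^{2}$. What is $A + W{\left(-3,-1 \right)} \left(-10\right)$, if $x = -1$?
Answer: $-1$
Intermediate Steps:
$A = 1$ ($A = \left(-1\right)^{2} = 1$)
$W{\left(z,B \right)} = - \frac{B}{5}$
$A + W{\left(-3,-1 \right)} \left(-10\right) = 1 + \left(- \frac{1}{5}\right) \left(-1\right) \left(-10\right) = 1 + \frac{1}{5} \left(-10\right) = 1 - 2 = -1$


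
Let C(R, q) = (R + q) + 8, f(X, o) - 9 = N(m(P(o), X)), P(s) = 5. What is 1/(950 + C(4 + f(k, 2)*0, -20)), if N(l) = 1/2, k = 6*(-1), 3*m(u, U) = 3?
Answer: 1/942 ≈ 0.0010616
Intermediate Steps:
m(u, U) = 1 (m(u, U) = (1/3)*3 = 1)
k = -6
N(l) = 1/2
f(X, o) = 19/2 (f(X, o) = 9 + 1/2 = 19/2)
C(R, q) = 8 + R + q
1/(950 + C(4 + f(k, 2)*0, -20)) = 1/(950 + (8 + (4 + (19/2)*0) - 20)) = 1/(950 + (8 + (4 + 0) - 20)) = 1/(950 + (8 + 4 - 20)) = 1/(950 - 8) = 1/942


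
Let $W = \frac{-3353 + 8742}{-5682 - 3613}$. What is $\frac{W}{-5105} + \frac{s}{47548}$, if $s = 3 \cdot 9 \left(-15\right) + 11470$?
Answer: $\frac{525301274547}{2256198959300} \approx 0.23283$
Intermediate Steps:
$W = - \frac{5389}{9295}$ ($W = \frac{5389}{-9295} = 5389 \left(- \frac{1}{9295}\right) = - \frac{5389}{9295} \approx -0.57977$)
$s = 11065$ ($s = 27 \left(-15\right) + 11470 = -405 + 11470 = 11065$)
$\frac{W}{-5105} + \frac{s}{47548} = - \frac{5389}{9295 \left(-5105\right)} + \frac{11065}{47548} = \left(- \frac{5389}{9295}\right) \left(- \frac{1}{5105}\right) + 11065 \cdot \frac{1}{47548} = \frac{5389}{47450975} + \frac{11065}{47548} = \frac{525301274547}{2256198959300}$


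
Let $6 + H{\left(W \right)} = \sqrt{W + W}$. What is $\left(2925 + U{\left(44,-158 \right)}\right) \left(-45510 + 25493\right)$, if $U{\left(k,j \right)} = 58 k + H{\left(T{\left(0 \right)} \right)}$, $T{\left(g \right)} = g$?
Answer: $-109513007$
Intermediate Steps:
$H{\left(W \right)} = -6 + \sqrt{2} \sqrt{W}$ ($H{\left(W \right)} = -6 + \sqrt{W + W} = -6 + \sqrt{2 W} = -6 + \sqrt{2} \sqrt{W}$)
$U{\left(k,j \right)} = -6 + 58 k$ ($U{\left(k,j \right)} = 58 k - \left(6 - \sqrt{2} \sqrt{0}\right) = 58 k - \left(6 - \sqrt{2} \cdot 0\right) = 58 k + \left(-6 + 0\right) = 58 k - 6 = -6 + 58 k$)
$\left(2925 + U{\left(44,-158 \right)}\right) \left(-45510 + 25493\right) = \left(2925 + \left(-6 + 58 \cdot 44\right)\right) \left(-45510 + 25493\right) = \left(2925 + \left(-6 + 2552\right)\right) \left(-20017\right) = \left(2925 + 2546\right) \left(-20017\right) = 5471 \left(-20017\right) = -109513007$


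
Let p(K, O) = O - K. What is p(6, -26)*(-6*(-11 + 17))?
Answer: 1152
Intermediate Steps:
p(6, -26)*(-6*(-11 + 17)) = (-26 - 1*6)*(-6*(-11 + 17)) = (-26 - 6)*(-6*6) = -32*(-36) = 1152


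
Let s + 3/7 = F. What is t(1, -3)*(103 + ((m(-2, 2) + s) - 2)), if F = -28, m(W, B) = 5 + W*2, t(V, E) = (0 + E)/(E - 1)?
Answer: 1545/28 ≈ 55.179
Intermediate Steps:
t(V, E) = E/(-1 + E)
m(W, B) = 5 + 2*W
s = -199/7 (s = -3/7 - 28 = -199/7 ≈ -28.429)
t(1, -3)*(103 + ((m(-2, 2) + s) - 2)) = (-3/(-1 - 3))*(103 + (((5 + 2*(-2)) - 199/7) - 2)) = (-3/(-4))*(103 + (((5 - 4) - 199/7) - 2)) = (-3*(-1/4))*(103 + ((1 - 199/7) - 2)) = 3*(103 + (-192/7 - 2))/4 = 3*(103 - 206/7)/4 = (3/4)*(515/7) = 1545/28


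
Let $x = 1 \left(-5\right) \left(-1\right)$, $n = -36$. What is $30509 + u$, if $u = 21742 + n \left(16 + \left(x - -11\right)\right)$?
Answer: $51099$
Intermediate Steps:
$x = 5$ ($x = \left(-5\right) \left(-1\right) = 5$)
$u = 20590$ ($u = 21742 - 36 \left(16 + \left(5 - -11\right)\right) = 21742 - 36 \left(16 + \left(5 + 11\right)\right) = 21742 - 36 \left(16 + 16\right) = 21742 - 1152 = 20590$)
$30509 + u = 30509 + 20590 = 51099$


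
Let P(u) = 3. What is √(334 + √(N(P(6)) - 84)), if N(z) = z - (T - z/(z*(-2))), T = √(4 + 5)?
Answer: √(1336 + 26*I*√2)/2 ≈ 18.277 + 0.25147*I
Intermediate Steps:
T = 3 (T = √9 = 3)
N(z) = -7/2 + z (N(z) = z - (3 - z/(z*(-2))) = z - (3 - z/((-2*z))) = z - (3 - z*(-1/(2*z))) = z - (3 - 1*(-½)) = z - (3 + ½) = z - 1*7/2 = z - 7/2 = -7/2 + z)
√(334 + √(N(P(6)) - 84)) = √(334 + √((-7/2 + 3) - 84)) = √(334 + √(-½ - 84)) = √(334 + √(-169/2)) = √(334 + 13*I*√2/2)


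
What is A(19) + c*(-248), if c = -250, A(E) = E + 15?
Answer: 62034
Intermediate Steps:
A(E) = 15 + E
A(19) + c*(-248) = (15 + 19) - 250*(-248) = 34 + 62000 = 62034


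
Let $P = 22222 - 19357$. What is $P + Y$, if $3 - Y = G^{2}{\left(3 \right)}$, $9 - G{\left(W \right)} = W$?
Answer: $2832$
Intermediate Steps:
$G{\left(W \right)} = 9 - W$
$P = 2865$
$Y = -33$ ($Y = 3 - \left(9 - 3\right)^{2} = 3 - 6^{2} = 3 - 36 = -33$)
$P + Y = 2865 - 33 = 2832$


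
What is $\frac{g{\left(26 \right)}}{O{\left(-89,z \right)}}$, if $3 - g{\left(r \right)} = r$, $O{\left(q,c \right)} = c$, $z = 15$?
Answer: $- \frac{23}{15} \approx -1.5333$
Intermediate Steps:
$g{\left(r \right)} = 3 - r$
$\frac{g{\left(26 \right)}}{O{\left(-89,z \right)}} = \frac{3 - 26}{15} = \left(3 - 26\right) \frac{1}{15} = \left(-23\right) \frac{1}{15} = - \frac{23}{15}$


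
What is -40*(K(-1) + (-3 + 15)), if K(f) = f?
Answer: -440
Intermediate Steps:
-40*(K(-1) + (-3 + 15)) = -40*(-1 + (-3 + 15)) = -40*(-1 + 12) = -40*11 = -440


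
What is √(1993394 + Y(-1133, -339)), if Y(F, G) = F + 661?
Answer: √1992922 ≈ 1411.7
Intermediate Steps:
Y(F, G) = 661 + F
√(1993394 + Y(-1133, -339)) = √(1993394 + (661 - 1133)) = √(1993394 - 472) = √1992922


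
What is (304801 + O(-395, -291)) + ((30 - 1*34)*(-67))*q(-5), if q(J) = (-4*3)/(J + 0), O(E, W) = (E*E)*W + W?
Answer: -225490609/5 ≈ -4.5098e+7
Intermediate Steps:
O(E, W) = W + W*E² (O(E, W) = E²*W + W = W*E² + W = W + W*E²)
q(J) = -12/J
(304801 + O(-395, -291)) + ((30 - 1*34)*(-67))*q(-5) = (304801 - 291*(1 + (-395)²)) + ((30 - 1*34)*(-67))*(-12/(-5)) = (304801 - 291*(1 + 156025)) + ((30 - 34)*(-67))*(-12*(-⅕)) = (304801 - 291*156026) - 4*(-67)*(12/5) = (304801 - 45403566) + 268*(12/5) = -45098765 + 3216/5 = -225490609/5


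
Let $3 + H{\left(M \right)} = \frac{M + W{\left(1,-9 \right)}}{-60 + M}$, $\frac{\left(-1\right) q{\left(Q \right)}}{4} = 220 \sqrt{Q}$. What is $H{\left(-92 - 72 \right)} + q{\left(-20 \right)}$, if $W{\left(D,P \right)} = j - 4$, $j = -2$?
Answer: $- \frac{251}{112} - 1760 i \sqrt{5} \approx -2.2411 - 3935.5 i$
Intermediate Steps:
$q{\left(Q \right)} = - 880 \sqrt{Q}$ ($q{\left(Q \right)} = - 4 \cdot 220 \sqrt{Q} = - 880 \sqrt{Q}$)
$W{\left(D,P \right)} = -6$ ($W{\left(D,P \right)} = -2 - 4 = -6$)
$H{\left(M \right)} = -3 + \frac{-6 + M}{-60 + M}$ ($H{\left(M \right)} = -3 + \frac{M - 6}{-60 + M} = -3 + \frac{-6 + M}{-60 + M}$)
$H{\left(-92 - 72 \right)} + q{\left(-20 \right)} = \frac{2 \left(87 - \left(-92 - 72\right)\right)}{-60 - 164} - 880 \sqrt{-20} = \frac{2 \left(87 - -164\right)}{-60 - 164} - 880 \cdot 2 i \sqrt{5} = \frac{2 \left(87 + 164\right)}{-224} - 1760 i \sqrt{5} = 2 \left(- \frac{1}{224}\right) 251 - 1760 i \sqrt{5} = - \frac{251}{112} - 1760 i \sqrt{5}$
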